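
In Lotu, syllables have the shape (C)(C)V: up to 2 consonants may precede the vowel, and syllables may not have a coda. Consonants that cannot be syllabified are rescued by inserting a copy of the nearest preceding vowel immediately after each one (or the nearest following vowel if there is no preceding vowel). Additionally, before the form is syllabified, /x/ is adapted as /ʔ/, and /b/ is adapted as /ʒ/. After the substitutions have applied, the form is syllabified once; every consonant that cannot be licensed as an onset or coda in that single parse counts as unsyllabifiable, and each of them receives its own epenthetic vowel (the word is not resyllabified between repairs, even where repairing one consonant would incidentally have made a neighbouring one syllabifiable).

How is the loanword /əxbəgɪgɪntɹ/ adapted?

əʔʒəgɪgɪnɪtɪɹɪ

Substitution: /x/ → /ʔ/, /b/ → /ʒ/, giving /əʔʒəgɪgɪntɹ/.
Under (C)(C)V, the unsyllabifiable consonants are /n/, /t/, /ɹ/ (no codas are permitted; onsets may contain at most 2 consonants).
Inserting the epenthetic vowel yields /n/ → /nɪ/, /t/ → /tɪ/, /ɹ/ → /ɹɪ/.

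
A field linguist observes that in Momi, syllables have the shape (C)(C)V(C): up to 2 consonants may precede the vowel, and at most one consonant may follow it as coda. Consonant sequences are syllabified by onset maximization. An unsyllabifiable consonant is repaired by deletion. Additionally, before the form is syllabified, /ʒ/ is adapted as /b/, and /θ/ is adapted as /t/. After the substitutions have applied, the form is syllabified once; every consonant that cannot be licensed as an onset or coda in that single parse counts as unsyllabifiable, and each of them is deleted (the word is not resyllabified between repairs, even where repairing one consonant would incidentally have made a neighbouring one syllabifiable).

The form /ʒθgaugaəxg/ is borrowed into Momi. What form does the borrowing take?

tgaugaəx

Substitution: /ʒ/ → /b/, /θ/ → /t/, giving /btgaugaəxg/.
The consonants /b/, /g/ cannot be parsed into a legal (C)(C)V(C) syllable (at most one coda consonant is licensed; onsets may contain at most 2 consonants).
Each unlicensed consonant is deleted: /b/, /g/.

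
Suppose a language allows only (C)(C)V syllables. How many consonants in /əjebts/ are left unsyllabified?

The consonants /b/, /t/, /s/ cannot be parsed into a legal (C)(C)V syllable (no codas are permitted; onsets may contain at most 2 consonants).

3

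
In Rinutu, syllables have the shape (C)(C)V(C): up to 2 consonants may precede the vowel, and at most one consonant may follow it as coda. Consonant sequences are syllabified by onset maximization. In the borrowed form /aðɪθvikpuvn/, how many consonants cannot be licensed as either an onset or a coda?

1

Under (C)(C)V(C), the unsyllabifiable consonants are /n/ (at most one coda consonant is licensed; onsets may contain at most 2 consonants).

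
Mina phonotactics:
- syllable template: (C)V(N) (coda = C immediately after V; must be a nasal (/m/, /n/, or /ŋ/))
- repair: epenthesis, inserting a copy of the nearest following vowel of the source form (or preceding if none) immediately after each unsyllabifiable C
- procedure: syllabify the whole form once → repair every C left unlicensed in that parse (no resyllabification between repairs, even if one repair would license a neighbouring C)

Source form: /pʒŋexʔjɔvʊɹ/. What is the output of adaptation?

peʒeŋexɔʔɔjɔvʊɹʊ

The consonants /p/, /ʒ/, /x/, /ʔ/, /ɹ/ cannot be parsed into a legal (C)V(N) syllable (only a nasal (/m/, /n/, or /ŋ/) is licensed in coda position; onsets are limited to one consonant).
Inserting the epenthetic vowel yields /p/ → /pe/, /ʒ/ → /ʒe/, /x/ → /xɔ/, /ʔ/ → /ʔɔ/, /ɹ/ → /ɹʊ/.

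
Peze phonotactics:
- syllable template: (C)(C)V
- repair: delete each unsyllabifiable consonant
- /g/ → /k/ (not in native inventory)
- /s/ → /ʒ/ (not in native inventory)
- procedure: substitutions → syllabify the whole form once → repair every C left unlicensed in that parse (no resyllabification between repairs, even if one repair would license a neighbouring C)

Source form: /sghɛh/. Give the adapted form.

khɛ

Substitution: /s/ → /ʒ/, /g/ → /k/, giving /ʒkhɛh/.
Under (C)(C)V, the unsyllabifiable consonants are /ʒ/, /h/ (no codas are permitted; onsets may contain at most 2 consonants).
Deletion applies to /ʒ/, /h/.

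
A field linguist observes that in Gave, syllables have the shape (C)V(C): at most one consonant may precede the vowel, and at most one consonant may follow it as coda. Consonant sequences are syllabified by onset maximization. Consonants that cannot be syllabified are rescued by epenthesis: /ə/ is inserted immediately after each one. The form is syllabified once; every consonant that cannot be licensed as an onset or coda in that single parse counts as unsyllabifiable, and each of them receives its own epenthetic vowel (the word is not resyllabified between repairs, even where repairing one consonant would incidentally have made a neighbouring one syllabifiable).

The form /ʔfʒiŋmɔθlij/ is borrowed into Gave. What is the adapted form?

ʔəfəʒiŋmɔθlij

The consonants /ʔ/, /f/ cannot be parsed into a legal (C)V(C) syllable (at most one coda consonant is licensed; onsets are limited to one consonant).
Epenthesis after each stranded consonant: /ʔ/ → /ʔə/, /f/ → /fə/.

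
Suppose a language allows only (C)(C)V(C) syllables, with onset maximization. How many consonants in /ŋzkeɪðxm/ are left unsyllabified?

The consonants /ŋ/, /x/, /m/ cannot be parsed into a legal (C)(C)V(C) syllable (at most one coda consonant is licensed; onsets may contain at most 2 consonants).

3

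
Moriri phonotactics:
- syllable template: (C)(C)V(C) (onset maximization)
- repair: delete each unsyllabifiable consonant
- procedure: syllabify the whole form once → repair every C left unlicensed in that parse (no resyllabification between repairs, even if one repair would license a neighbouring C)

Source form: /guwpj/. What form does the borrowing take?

Under (C)(C)V(C), the unsyllabifiable consonants are /p/, /j/ (at most one coda consonant is licensed; onsets may contain at most 2 consonants).
Deletion applies to /p/, /j/.

guw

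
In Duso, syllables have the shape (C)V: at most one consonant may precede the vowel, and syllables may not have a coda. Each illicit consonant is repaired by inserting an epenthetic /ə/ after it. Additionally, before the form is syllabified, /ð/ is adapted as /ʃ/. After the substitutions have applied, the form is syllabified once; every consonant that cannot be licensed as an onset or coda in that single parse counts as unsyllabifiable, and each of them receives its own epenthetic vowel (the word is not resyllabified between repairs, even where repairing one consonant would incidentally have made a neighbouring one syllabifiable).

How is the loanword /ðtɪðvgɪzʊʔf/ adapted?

Substitution: /ð/ → /ʃ/, giving /ʃtɪʃvgɪzʊʔf/.
The consonants /ʃ/, /ʃ/, /v/, /ʔ/, /f/ cannot be parsed into a legal (C)V syllable (no codas are permitted; onsets are limited to one consonant).
Each unlicensed consonant becomes the onset of a new syllable: /ʃ/ → /ʃə/, /ʃ/ → /ʃə/, /v/ → /və/, /ʔ/ → /ʔə/, /f/ → /fə/.

ʃətɪʃəvəgɪzʊʔəfə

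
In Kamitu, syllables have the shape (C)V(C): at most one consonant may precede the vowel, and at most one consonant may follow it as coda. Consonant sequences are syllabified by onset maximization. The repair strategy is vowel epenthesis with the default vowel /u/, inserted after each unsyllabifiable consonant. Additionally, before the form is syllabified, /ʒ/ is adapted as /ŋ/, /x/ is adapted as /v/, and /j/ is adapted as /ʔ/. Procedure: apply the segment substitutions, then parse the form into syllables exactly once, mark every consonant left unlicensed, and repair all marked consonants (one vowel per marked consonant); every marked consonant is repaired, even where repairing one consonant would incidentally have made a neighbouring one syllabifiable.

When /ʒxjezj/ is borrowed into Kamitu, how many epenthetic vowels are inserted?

After substitution the input is /ŋvʔezʔ/.
The unsyllabifiable consonants are /ŋ/, /v/, /ʔ/; each receives one epenthetic vowel.

3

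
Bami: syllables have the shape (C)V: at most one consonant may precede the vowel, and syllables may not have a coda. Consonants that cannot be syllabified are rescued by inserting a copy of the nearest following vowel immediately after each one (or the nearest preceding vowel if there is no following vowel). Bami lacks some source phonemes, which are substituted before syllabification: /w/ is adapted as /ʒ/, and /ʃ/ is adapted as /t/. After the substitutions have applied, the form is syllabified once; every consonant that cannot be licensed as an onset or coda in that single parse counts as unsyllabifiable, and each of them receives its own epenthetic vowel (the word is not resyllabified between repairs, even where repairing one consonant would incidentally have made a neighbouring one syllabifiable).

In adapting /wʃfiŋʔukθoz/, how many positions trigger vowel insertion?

After substitution the input is /ʒtfiŋʔukθoz/.
The unsyllabifiable consonants are /ʒ/, /t/, /ŋ/, /k/, /z/; each receives one epenthetic vowel.

5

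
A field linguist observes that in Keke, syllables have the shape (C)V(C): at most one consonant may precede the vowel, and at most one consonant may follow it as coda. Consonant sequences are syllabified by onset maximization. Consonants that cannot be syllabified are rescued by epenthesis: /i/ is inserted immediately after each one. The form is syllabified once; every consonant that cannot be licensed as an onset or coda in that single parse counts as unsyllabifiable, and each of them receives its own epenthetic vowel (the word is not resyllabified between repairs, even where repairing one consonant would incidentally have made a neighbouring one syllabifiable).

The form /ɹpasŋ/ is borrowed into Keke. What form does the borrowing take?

The consonants /ɹ/, /ŋ/ cannot be parsed into a legal (C)V(C) syllable (at most one coda consonant is licensed; onsets are limited to one consonant).
Each unlicensed consonant becomes the onset of a new syllable: /ɹ/ → /ɹi/, /ŋ/ → /ŋi/.

ɹipasŋi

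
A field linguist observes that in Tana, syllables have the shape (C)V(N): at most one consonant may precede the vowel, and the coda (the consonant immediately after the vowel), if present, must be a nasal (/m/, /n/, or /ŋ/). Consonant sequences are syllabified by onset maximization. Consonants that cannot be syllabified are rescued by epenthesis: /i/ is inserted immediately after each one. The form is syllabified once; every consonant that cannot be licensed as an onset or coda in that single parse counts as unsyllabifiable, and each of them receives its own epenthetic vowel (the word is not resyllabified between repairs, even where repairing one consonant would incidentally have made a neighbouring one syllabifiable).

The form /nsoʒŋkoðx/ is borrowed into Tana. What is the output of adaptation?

nisoʒiŋikoðixi

Under (C)V(N), the unsyllabifiable consonants are /n/, /ʒ/, /ŋ/, /ð/, /x/ (only a nasal (/m/, /n/, or /ŋ/) is licensed in coda position; onsets are limited to one consonant).
Inserting the epenthetic vowel yields /n/ → /ni/, /ʒ/ → /ʒi/, /ŋ/ → /ŋi/, /ð/ → /ði/, /x/ → /xi/.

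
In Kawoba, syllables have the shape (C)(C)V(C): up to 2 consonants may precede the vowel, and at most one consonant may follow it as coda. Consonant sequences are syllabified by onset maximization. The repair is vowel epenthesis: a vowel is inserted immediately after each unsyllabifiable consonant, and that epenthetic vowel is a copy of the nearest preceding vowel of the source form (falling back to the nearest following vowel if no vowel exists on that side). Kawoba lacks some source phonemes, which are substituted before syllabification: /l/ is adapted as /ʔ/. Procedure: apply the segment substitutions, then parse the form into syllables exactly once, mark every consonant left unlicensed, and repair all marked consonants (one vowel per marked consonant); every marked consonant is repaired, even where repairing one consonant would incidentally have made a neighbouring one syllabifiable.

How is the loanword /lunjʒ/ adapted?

Substitution: /l/ → /ʔ/, giving /ʔunjʒ/.
The consonants /j/, /ʒ/ cannot be parsed into a legal (C)(C)V(C) syllable (at most one coda consonant is licensed; onsets may contain at most 2 consonants).
Inserting the epenthetic vowel yields /j/ → /ju/, /ʒ/ → /ʒu/.

ʔunjuʒu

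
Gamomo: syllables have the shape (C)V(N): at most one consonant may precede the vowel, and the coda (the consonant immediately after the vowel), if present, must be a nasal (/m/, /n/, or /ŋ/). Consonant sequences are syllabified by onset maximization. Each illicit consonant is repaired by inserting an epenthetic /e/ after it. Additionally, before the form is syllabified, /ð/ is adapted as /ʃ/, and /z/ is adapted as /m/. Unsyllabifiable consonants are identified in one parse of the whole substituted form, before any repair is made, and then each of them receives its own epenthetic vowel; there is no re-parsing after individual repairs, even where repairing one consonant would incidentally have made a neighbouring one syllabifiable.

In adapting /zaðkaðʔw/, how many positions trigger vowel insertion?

After substitution the input is /maʃkaʃʔw/.
The unsyllabifiable consonants are /ʃ/, /ʃ/, /ʔ/, /w/; each receives one epenthetic vowel.

4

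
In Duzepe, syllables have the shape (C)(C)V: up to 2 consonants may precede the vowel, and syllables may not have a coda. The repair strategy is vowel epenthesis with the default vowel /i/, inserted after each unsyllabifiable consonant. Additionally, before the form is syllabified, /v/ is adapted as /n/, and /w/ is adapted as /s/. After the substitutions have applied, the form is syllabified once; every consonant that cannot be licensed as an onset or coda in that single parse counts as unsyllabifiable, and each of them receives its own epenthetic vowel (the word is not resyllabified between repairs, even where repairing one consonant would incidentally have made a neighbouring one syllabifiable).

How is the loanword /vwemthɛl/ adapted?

Substitution: /v/ → /n/, /w/ → /s/, giving /nsemthɛl/.
The consonants /m/, /l/ cannot be parsed into a legal (C)(C)V syllable (no codas are permitted; onsets may contain at most 2 consonants).
Epenthesis after each stranded consonant: /m/ → /mi/, /l/ → /li/.

nsemithɛli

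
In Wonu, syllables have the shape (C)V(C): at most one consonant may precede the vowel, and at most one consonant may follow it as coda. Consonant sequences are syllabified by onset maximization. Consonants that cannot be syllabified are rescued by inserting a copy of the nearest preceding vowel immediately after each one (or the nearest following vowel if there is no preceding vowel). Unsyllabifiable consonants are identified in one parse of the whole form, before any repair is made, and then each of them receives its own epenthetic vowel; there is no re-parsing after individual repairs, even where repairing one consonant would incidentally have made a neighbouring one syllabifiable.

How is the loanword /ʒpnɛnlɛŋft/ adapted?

ʒɛpɛnɛnlɛŋfɛtɛ

Syllabifying with onset maximization leaves /ʒ/, /p/, /f/, /t/ stranded (at most one coda consonant is licensed; onsets are limited to one consonant).
Inserting the epenthetic vowel yields /ʒ/ → /ʒɛ/, /p/ → /pɛ/, /f/ → /fɛ/, /t/ → /tɛ/.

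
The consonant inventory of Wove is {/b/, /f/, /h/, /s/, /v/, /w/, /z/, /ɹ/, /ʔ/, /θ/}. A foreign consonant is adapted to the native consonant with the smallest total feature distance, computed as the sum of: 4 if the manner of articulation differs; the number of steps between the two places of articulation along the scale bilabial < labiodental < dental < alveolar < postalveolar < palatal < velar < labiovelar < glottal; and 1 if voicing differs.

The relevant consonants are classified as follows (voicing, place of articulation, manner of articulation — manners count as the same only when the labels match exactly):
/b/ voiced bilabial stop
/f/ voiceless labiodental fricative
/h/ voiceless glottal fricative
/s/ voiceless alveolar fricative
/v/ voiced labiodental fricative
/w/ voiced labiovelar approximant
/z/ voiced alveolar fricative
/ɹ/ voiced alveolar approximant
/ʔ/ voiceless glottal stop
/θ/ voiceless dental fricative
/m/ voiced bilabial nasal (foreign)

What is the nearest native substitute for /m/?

b

/b/ is closest: manner differs (nasal→stop, +4), place distance 0 (bilabial→bilabial), same voicing; total 4. Next closest is /v/ at distance 5.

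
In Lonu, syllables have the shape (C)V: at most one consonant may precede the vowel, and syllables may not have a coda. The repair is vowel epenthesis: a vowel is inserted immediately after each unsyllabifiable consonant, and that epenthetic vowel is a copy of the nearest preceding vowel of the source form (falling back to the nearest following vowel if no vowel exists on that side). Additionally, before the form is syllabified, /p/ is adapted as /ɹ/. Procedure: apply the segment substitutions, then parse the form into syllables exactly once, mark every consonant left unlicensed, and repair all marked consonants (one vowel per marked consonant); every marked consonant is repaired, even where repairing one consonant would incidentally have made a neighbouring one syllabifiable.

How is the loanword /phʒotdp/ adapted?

Substitution: /p/ → /ɹ/, giving /ɹhʒotdɹ/.
Syllabifying with onset maximization leaves /ɹ/, /h/, /t/, /d/, /ɹ/ stranded (no codas are permitted; onsets are limited to one consonant).
Epenthesis after each stranded consonant: /ɹ/ → /ɹo/, /h/ → /ho/, /t/ → /to/, /d/ → /do/, /ɹ/ → /ɹo/.

ɹohoʒotodoɹo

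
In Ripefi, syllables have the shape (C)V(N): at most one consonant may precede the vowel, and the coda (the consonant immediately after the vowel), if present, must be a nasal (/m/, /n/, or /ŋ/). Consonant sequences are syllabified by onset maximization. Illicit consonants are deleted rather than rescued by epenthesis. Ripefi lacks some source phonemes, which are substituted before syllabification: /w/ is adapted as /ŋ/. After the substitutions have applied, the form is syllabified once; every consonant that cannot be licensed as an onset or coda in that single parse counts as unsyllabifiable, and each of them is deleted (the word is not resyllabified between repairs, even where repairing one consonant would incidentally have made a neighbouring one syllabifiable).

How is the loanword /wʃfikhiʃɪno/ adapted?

Substitution: /w/ → /ŋ/, giving /ŋʃfikhiʃɪno/.
The consonants /ŋ/, /ʃ/, /k/ cannot be parsed into a legal (C)V(N) syllable (only a nasal (/m/, /n/, or /ŋ/) is licensed in coda position; onsets are limited to one consonant).
Deleting the stranded consonants removes /ŋ/, /ʃ/, /k/.

fihiʃɪno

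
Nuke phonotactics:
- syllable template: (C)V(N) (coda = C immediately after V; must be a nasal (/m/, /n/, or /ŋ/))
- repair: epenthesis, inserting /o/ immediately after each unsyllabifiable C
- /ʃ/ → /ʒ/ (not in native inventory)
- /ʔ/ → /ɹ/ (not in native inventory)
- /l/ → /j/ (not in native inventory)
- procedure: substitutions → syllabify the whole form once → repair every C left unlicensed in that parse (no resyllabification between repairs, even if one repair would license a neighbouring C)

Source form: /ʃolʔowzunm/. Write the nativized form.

Substitution: /ʃ/ → /ʒ/, /l/ → /j/, /ʔ/ → /ɹ/, giving /ʒojɹowzunm/.
Syllabifying with onset maximization leaves /j/, /w/, /m/ stranded (only a nasal (/m/, /n/, or /ŋ/) is licensed in coda position; onsets are limited to one consonant).
Epenthesis after each stranded consonant: /j/ → /jo/, /w/ → /wo/, /m/ → /mo/.

ʒojoɹowozunmo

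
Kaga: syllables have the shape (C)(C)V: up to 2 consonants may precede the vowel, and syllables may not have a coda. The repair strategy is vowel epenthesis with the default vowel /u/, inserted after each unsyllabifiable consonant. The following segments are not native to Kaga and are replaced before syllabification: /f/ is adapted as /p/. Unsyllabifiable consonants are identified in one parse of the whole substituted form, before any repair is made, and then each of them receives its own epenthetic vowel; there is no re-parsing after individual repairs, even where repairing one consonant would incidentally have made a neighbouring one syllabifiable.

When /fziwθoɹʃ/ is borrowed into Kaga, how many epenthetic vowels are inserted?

2

After substitution the input is /pziwθoɹʃ/.
The unsyllabifiable consonants are /ɹ/, /ʃ/; each receives one epenthetic vowel.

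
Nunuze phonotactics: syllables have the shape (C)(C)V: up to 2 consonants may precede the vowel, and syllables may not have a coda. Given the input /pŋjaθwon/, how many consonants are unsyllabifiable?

The consonants /p/, /n/ cannot be parsed into a legal (C)(C)V syllable (no codas are permitted; onsets may contain at most 2 consonants).

2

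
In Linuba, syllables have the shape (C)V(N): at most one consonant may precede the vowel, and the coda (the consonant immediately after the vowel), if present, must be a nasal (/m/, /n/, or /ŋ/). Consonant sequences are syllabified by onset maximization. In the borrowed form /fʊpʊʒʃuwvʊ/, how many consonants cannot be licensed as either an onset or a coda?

2

Syllabifying with onset maximization leaves /ʒ/, /w/ stranded (only a nasal (/m/, /n/, or /ŋ/) is licensed in coda position; onsets are limited to one consonant).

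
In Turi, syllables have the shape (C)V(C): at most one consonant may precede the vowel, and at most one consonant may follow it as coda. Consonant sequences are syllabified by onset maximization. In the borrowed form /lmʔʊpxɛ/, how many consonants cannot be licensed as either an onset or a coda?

2

Under (C)V(C), the unsyllabifiable consonants are /l/, /m/ (at most one coda consonant is licensed; onsets are limited to one consonant).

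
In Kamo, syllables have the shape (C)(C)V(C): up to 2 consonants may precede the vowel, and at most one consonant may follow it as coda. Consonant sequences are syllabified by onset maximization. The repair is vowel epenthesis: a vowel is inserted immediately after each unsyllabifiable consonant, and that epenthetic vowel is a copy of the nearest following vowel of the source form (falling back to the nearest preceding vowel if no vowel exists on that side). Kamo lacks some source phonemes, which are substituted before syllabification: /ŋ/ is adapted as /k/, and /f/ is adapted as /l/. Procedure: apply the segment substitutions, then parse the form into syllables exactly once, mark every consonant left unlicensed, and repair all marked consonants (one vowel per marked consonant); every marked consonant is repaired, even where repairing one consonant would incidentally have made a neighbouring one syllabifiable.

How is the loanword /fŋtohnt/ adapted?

loktohnoto

Substitution: /f/ → /l/, /ŋ/ → /k/, giving /lktohnt/.
The consonants /l/, /n/, /t/ cannot be parsed into a legal (C)(C)V(C) syllable (at most one coda consonant is licensed; onsets may contain at most 2 consonants).
Inserting the epenthetic vowel yields /l/ → /lo/, /n/ → /no/, /t/ → /to/.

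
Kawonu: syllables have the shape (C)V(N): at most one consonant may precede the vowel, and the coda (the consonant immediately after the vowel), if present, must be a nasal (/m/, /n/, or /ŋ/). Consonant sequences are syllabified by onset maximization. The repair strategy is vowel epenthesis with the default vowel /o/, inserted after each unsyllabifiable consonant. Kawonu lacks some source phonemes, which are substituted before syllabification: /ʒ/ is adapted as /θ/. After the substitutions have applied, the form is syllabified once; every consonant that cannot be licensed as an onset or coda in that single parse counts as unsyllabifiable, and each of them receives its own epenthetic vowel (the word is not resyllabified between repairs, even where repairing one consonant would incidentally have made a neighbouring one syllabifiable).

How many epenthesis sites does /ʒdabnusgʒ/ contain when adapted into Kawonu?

5

After substitution the input is /θdabnusgθ/.
The unsyllabifiable consonants are /θ/, /b/, /s/, /g/, /θ/; each receives one epenthetic vowel.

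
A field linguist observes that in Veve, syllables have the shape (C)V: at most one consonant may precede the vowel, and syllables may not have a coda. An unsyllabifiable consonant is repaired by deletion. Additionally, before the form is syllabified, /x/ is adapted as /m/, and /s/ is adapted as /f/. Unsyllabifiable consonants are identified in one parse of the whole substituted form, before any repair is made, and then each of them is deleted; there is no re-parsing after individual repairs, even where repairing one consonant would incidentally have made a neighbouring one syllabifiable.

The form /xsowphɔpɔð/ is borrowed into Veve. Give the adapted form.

Substitution: /x/ → /m/, /s/ → /f/, giving /mfowphɔpɔð/.
The consonants /m/, /w/, /p/, /ð/ cannot be parsed into a legal (C)V syllable (no codas are permitted; onsets are limited to one consonant).
Deletion applies to /m/, /w/, /p/, /ð/.

fohɔpɔ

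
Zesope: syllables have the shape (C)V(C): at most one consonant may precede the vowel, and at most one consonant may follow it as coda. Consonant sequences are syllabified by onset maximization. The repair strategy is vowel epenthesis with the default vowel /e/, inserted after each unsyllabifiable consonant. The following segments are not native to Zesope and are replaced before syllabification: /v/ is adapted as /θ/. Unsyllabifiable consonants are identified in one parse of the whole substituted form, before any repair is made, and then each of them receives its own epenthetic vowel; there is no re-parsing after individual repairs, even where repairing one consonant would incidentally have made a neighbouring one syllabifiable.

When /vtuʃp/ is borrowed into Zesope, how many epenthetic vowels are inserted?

2

After substitution the input is /θtuʃp/.
The unsyllabifiable consonants are /θ/, /p/; each receives one epenthetic vowel.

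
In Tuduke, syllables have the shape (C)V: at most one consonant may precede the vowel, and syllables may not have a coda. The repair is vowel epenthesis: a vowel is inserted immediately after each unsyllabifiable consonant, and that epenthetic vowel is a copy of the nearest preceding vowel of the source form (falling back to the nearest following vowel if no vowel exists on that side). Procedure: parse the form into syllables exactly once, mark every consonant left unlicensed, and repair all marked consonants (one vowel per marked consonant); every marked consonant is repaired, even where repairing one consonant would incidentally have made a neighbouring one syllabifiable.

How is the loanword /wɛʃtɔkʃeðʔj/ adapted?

wɛʃɛtɔkɔʃeðeʔeje

Under (C)V, the unsyllabifiable consonants are /ʃ/, /k/, /ð/, /ʔ/, /j/ (no codas are permitted; onsets are limited to one consonant).
Inserting the epenthetic vowel yields /ʃ/ → /ʃɛ/, /k/ → /kɔ/, /ð/ → /ðe/, /ʔ/ → /ʔe/, /j/ → /je/.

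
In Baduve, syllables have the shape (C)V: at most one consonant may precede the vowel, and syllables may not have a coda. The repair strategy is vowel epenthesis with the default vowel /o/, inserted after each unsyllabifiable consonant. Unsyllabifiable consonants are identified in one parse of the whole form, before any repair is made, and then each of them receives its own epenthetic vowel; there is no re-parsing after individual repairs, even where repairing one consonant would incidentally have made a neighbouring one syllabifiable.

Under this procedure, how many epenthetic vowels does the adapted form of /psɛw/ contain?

2

The unsyllabifiable consonants are /p/, /w/; each receives one epenthetic vowel.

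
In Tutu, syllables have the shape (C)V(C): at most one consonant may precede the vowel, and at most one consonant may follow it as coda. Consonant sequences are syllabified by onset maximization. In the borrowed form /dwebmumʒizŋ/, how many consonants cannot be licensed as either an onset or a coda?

2

The consonants /d/, /ŋ/ cannot be parsed into a legal (C)V(C) syllable (at most one coda consonant is licensed; onsets are limited to one consonant).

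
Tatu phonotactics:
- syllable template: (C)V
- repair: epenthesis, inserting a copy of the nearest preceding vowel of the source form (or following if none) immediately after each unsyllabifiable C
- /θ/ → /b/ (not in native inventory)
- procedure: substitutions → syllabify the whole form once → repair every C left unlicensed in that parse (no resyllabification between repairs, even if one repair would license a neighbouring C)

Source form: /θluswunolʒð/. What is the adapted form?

bulusuwunoloʒoðo

Substitution: /θ/ → /b/, giving /bluswunolʒð/.
Syllabifying with onset maximization leaves /b/, /s/, /l/, /ʒ/, /ð/ stranded (no codas are permitted; onsets are limited to one consonant).
Epenthesis after each stranded consonant: /b/ → /bu/, /s/ → /su/, /l/ → /lo/, /ʒ/ → /ʒo/, /ð/ → /ðo/.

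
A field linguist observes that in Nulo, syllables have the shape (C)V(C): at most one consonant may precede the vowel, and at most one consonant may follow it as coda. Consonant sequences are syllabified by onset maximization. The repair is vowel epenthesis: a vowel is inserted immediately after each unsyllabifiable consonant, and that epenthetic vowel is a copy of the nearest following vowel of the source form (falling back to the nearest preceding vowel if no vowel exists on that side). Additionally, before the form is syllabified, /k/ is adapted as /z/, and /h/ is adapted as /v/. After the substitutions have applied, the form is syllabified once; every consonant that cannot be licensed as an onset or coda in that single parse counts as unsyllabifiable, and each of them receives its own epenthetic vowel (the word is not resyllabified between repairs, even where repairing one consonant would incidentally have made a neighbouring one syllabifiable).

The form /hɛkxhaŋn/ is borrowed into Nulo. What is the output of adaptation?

Substitution: /h/ → /v/, /k/ → /z/, giving /vɛzxvaŋn/.
Under (C)V(C), the unsyllabifiable consonants are /x/, /n/ (at most one coda consonant is licensed; onsets are limited to one consonant).
Each unlicensed consonant becomes the onset of a new syllable: /x/ → /xa/, /n/ → /na/.

vɛzxavaŋna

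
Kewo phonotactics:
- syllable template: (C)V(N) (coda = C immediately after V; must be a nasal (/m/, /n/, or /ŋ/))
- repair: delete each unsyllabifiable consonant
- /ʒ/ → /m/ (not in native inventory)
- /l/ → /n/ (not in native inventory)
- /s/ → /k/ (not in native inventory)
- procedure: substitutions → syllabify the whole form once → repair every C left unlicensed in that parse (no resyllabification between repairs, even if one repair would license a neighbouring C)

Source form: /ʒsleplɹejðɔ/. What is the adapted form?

neɹeðɔ

Substitution: /ʒ/ → /m/, /s/ → /k/, /l/ → /n/, giving /mknepnɹejðɔ/.
The consonants /m/, /k/, /p/, /n/, /j/ cannot be parsed into a legal (C)V(N) syllable (only a nasal (/m/, /n/, or /ŋ/) is licensed in coda position; onsets are limited to one consonant).
Deletion applies to /m/, /k/, /p/, /n/, /j/.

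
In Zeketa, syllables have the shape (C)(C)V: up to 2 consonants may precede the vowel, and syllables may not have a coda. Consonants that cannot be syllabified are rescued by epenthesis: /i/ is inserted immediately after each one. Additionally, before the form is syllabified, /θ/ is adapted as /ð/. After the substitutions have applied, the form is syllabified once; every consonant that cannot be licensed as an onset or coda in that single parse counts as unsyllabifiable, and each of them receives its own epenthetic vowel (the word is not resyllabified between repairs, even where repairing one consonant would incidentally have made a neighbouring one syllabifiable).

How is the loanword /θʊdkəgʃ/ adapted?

ðʊdkəgiʃi

Substitution: /θ/ → /ð/, giving /ðʊdkəgʃ/.
Syllabifying with onset maximization leaves /g/, /ʃ/ stranded (no codas are permitted; onsets may contain at most 2 consonants).
Inserting the epenthetic vowel yields /g/ → /gi/, /ʃ/ → /ʃi/.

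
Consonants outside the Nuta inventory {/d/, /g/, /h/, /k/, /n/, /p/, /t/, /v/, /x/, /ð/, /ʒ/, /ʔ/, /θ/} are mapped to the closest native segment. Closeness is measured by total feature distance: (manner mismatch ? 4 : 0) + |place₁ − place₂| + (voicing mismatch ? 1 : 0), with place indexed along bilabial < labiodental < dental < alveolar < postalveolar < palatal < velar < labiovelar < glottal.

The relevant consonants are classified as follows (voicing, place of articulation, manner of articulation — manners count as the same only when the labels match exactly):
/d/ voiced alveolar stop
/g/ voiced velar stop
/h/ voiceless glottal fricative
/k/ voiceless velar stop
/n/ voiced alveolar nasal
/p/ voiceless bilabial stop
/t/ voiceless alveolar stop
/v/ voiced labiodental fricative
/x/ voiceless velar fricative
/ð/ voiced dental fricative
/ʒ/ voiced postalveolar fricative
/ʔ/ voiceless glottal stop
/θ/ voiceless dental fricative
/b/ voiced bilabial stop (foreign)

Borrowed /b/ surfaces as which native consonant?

/p/ is closest: same manner (stop), place distance 0 (bilabial→bilabial), voicing differs (+1); total 1. Next closest is /d/ at distance 3.

p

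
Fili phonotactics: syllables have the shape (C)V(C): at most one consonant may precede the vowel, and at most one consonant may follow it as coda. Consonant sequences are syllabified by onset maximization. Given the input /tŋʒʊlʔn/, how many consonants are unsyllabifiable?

The consonants /t/, /ŋ/, /ʔ/, /n/ cannot be parsed into a legal (C)V(C) syllable (at most one coda consonant is licensed; onsets are limited to one consonant).

4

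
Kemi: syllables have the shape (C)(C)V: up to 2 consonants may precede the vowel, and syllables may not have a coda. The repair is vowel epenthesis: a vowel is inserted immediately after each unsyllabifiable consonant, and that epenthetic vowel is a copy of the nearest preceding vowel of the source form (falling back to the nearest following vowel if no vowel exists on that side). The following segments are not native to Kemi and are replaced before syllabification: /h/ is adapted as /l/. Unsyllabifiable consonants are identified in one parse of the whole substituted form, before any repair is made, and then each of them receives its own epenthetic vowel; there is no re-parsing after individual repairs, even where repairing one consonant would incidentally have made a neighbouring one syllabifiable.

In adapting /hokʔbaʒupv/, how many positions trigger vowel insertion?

After substitution the input is /lokʔbaʒupv/.
The unsyllabifiable consonants are /k/, /p/, /v/; each receives one epenthetic vowel.

3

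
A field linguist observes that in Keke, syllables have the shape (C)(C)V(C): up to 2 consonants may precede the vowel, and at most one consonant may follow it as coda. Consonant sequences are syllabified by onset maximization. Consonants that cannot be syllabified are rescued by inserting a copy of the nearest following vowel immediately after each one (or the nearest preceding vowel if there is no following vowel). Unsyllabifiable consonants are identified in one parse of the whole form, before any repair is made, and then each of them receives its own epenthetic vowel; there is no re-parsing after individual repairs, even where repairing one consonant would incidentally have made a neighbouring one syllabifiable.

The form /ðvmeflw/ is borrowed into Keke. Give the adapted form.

ðevmeflewe

Under (C)(C)V(C), the unsyllabifiable consonants are /ð/, /l/, /w/ (at most one coda consonant is licensed; onsets may contain at most 2 consonants).
Epenthesis after each stranded consonant: /ð/ → /ðe/, /l/ → /le/, /w/ → /we/.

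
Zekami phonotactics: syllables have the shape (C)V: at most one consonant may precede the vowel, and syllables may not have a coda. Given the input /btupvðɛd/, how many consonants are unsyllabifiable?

The consonants /b/, /p/, /v/, /d/ cannot be parsed into a legal (C)V syllable (no codas are permitted; onsets are limited to one consonant).

4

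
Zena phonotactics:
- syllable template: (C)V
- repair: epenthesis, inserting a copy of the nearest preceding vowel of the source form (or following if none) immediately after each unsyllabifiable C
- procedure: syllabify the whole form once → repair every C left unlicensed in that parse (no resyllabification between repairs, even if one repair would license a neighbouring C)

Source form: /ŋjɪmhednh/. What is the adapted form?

Syllabifying with onset maximization leaves /ŋ/, /m/, /d/, /n/, /h/ stranded (no codas are permitted; onsets are limited to one consonant).
Each unlicensed consonant becomes the onset of a new syllable: /ŋ/ → /ŋɪ/, /m/ → /mɪ/, /d/ → /de/, /n/ → /ne/, /h/ → /he/.

ŋɪjɪmɪhedenehe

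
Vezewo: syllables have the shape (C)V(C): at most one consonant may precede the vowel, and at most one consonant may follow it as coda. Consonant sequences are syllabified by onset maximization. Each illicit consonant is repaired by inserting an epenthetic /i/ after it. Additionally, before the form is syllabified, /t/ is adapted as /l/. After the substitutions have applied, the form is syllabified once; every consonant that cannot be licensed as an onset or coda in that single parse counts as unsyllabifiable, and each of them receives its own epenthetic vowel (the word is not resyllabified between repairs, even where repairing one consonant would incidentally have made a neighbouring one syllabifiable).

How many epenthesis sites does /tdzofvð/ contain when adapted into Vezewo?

4

After substitution the input is /ldzofvð/.
The unsyllabifiable consonants are /l/, /d/, /v/, /ð/; each receives one epenthetic vowel.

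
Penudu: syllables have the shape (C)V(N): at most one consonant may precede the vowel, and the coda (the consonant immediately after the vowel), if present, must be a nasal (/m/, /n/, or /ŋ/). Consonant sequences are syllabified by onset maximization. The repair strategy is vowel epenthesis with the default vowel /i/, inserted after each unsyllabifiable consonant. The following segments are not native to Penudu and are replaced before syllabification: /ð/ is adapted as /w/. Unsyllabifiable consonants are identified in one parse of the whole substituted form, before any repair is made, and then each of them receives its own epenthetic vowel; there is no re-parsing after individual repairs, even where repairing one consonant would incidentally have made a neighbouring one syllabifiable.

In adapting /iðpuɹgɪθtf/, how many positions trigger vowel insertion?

After substitution the input is /iwpuɹgɪθtf/.
The unsyllabifiable consonants are /w/, /ɹ/, /θ/, /t/, /f/; each receives one epenthetic vowel.

5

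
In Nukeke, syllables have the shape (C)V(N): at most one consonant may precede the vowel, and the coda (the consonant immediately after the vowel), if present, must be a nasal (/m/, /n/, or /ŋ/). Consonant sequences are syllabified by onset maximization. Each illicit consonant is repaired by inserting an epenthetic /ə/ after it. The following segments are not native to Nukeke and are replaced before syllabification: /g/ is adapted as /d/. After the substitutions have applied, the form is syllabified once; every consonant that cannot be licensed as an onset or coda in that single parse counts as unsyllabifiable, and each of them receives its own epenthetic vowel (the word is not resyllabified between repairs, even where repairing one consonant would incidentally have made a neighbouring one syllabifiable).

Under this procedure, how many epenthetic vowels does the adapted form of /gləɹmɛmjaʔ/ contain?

After substitution the input is /dləɹmɛmjaʔ/.
The unsyllabifiable consonants are /d/, /ɹ/, /ʔ/; each receives one epenthetic vowel.

3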